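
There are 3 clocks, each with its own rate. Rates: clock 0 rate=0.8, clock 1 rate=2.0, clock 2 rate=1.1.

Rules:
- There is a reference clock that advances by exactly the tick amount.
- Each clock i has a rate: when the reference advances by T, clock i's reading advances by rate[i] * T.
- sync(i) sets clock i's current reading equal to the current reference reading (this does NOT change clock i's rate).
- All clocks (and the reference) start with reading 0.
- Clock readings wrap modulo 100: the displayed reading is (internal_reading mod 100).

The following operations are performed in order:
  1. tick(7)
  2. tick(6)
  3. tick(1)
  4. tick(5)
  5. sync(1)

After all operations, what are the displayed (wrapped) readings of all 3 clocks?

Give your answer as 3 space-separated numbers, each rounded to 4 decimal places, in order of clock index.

After op 1 tick(7): ref=7.0000 raw=[5.6000 14.0000 7.7000]
After op 2 tick(6): ref=13.0000 raw=[10.4000 26.0000 14.3000]
After op 3 tick(1): ref=14.0000 raw=[11.2000 28.0000 15.4000]
After op 4 tick(5): ref=19.0000 raw=[15.2000 38.0000 20.9000]
After op 5 sync(1): ref=19.0000 raw=[15.2000 19.0000 20.9000]
Wrap final raw readings (mod 100): 15.2000 mod 100 = 15.2000; 19.0000 mod 100 = 19.0000; 20.9000 mod 100 = 20.9000

Answer: 15.2000 19.0000 20.9000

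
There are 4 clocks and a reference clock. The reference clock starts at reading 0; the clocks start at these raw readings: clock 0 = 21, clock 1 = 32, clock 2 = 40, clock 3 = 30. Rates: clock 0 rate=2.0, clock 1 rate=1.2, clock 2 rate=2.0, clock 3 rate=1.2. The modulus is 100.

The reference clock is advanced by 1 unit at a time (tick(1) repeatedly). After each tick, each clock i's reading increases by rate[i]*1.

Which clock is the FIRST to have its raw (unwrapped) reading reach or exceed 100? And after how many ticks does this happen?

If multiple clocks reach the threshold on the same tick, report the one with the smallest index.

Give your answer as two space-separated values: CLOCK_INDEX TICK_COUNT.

clock 0: start=21, rate=2.0, needs 100-21 = 79; ticks = ceil(79/2.0) = ceil(39.5000) = 40; reading at tick 40 = 21 + 2.0*40 = 101.0000
clock 1: start=32, rate=1.2, needs 100-32 = 68; ticks = ceil(68/1.2) = ceil(56.6667) = 57; reading at tick 57 = 32 + 1.2*57 = 100.4000
clock 2: start=40, rate=2.0, needs 100-40 = 60; ticks = ceil(60/2.0) = ceil(30.0000) = 30; reading at tick 30 = 40 + 2.0*30 = 100.0000
clock 3: start=30, rate=1.2, needs 100-30 = 70; ticks = ceil(70/1.2) = ceil(58.3333) = 59; reading at tick 59 = 30 + 1.2*59 = 100.8000
Minimum tick count = 30; winners = [2]; smallest index = 2

Answer: 2 30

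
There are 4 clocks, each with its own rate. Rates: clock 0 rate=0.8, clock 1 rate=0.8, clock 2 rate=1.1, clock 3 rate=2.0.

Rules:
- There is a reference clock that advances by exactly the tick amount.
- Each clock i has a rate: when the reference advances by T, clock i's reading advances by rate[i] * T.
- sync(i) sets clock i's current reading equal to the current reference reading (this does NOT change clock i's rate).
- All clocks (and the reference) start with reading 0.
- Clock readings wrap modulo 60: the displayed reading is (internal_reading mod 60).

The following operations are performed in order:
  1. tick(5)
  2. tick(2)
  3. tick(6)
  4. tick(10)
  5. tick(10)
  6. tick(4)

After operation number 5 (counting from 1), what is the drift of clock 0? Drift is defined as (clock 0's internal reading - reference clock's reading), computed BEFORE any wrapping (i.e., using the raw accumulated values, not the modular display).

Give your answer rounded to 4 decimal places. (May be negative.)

Answer: -6.6000

Derivation:
After op 1 tick(5): ref=5.0000 raw=[4.0000 4.0000 5.5000 10.0000]
After op 2 tick(2): ref=7.0000 raw=[5.6000 5.6000 7.7000 14.0000]
After op 3 tick(6): ref=13.0000 raw=[10.4000 10.4000 14.3000 26.0000]
After op 4 tick(10): ref=23.0000 raw=[18.4000 18.4000 25.3000 46.0000]
After op 5 tick(10): ref=33.0000 raw=[26.4000 26.4000 36.3000 66.0000]
Drift of clock 0 after op 5: 26.4000 - 33.0000 = -6.6000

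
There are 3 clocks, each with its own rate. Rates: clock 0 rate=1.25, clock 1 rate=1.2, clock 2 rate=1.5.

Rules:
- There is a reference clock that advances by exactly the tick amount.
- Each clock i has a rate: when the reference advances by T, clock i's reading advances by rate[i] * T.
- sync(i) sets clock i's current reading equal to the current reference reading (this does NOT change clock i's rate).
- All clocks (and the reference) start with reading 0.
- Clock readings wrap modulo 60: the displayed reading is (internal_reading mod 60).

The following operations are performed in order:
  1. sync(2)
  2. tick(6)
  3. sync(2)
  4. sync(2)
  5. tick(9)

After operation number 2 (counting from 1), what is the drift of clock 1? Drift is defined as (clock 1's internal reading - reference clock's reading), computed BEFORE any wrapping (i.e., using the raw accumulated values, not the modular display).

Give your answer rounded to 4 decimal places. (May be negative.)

Answer: 1.2000

Derivation:
After op 1 sync(2): ref=0.0000 raw=[0.0000 0.0000 0.0000]
After op 2 tick(6): ref=6.0000 raw=[7.5000 7.2000 9.0000]
Drift of clock 1 after op 2: 7.2000 - 6.0000 = 1.2000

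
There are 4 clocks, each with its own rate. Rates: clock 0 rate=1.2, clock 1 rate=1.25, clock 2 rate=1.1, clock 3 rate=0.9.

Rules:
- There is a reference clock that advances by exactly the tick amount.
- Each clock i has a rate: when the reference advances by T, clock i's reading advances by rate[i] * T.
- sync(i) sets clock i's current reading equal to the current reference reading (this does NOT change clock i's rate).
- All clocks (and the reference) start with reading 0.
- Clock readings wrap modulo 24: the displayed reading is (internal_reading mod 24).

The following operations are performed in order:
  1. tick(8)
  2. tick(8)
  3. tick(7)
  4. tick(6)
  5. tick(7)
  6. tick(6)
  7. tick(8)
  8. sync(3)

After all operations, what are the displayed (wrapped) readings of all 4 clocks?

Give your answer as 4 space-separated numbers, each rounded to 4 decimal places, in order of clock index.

Answer: 12.0000 14.5000 7.0000 2.0000

Derivation:
After op 1 tick(8): ref=8.0000 raw=[9.6000 10.0000 8.8000 7.2000]
After op 2 tick(8): ref=16.0000 raw=[19.2000 20.0000 17.6000 14.4000]
After op 3 tick(7): ref=23.0000 raw=[27.6000 28.7500 25.3000 20.7000]
After op 4 tick(6): ref=29.0000 raw=[34.8000 36.2500 31.9000 26.1000]
After op 5 tick(7): ref=36.0000 raw=[43.2000 45.0000 39.6000 32.4000]
After op 6 tick(6): ref=42.0000 raw=[50.4000 52.5000 46.2000 37.8000]
After op 7 tick(8): ref=50.0000 raw=[60.0000 62.5000 55.0000 45.0000]
After op 8 sync(3): ref=50.0000 raw=[60.0000 62.5000 55.0000 50.0000]
Wrap final raw readings (mod 24): 60.0000 mod 24 = 12.0000; 62.5000 mod 24 = 14.5000; 55.0000 mod 24 = 7.0000; 50.0000 mod 24 = 2.0000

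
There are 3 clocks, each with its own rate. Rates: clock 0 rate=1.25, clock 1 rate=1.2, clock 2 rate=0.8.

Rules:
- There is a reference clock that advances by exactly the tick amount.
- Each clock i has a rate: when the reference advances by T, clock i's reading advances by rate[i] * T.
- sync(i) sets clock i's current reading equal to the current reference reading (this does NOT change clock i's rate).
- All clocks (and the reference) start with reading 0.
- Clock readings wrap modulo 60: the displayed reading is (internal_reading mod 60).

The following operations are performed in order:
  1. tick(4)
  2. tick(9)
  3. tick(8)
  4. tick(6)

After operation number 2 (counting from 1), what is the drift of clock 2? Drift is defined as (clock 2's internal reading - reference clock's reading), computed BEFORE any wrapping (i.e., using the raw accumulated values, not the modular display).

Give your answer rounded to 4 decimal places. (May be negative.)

Answer: -2.6000

Derivation:
After op 1 tick(4): ref=4.0000 raw=[5.0000 4.8000 3.2000]
After op 2 tick(9): ref=13.0000 raw=[16.2500 15.6000 10.4000]
Drift of clock 2 after op 2: 10.4000 - 13.0000 = -2.6000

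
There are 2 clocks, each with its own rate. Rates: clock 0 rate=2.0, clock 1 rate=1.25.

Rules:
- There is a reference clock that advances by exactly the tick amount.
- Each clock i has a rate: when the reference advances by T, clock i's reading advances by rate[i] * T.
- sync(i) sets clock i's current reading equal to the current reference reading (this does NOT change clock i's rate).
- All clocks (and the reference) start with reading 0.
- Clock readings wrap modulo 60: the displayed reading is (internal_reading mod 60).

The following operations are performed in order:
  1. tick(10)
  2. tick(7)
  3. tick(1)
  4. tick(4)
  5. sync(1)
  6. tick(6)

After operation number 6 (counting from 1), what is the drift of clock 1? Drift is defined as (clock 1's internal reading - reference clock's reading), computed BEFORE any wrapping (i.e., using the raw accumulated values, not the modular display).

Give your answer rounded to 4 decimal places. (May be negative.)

After op 1 tick(10): ref=10.0000 raw=[20.0000 12.5000]
After op 2 tick(7): ref=17.0000 raw=[34.0000 21.2500]
After op 3 tick(1): ref=18.0000 raw=[36.0000 22.5000]
After op 4 tick(4): ref=22.0000 raw=[44.0000 27.5000]
After op 5 sync(1): ref=22.0000 raw=[44.0000 22.0000]
After op 6 tick(6): ref=28.0000 raw=[56.0000 29.5000]
Drift of clock 1 after op 6: 29.5000 - 28.0000 = 1.5000

Answer: 1.5000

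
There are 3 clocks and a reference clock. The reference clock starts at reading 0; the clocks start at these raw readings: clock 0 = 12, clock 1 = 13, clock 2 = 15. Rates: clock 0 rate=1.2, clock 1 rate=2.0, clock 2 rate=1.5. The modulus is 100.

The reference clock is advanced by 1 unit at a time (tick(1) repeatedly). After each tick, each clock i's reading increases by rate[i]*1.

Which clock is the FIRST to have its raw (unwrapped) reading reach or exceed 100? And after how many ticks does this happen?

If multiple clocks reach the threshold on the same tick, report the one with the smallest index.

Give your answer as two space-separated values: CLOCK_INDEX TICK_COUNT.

clock 0: start=12, rate=1.2, needs 100-12 = 88; ticks = ceil(88/1.2) = ceil(73.3333) = 74; reading at tick 74 = 12 + 1.2*74 = 100.8000
clock 1: start=13, rate=2.0, needs 100-13 = 87; ticks = ceil(87/2.0) = ceil(43.5000) = 44; reading at tick 44 = 13 + 2.0*44 = 101.0000
clock 2: start=15, rate=1.5, needs 100-15 = 85; ticks = ceil(85/1.5) = ceil(56.6667) = 57; reading at tick 57 = 15 + 1.5*57 = 100.5000
Minimum tick count = 44; winners = [1]; smallest index = 1

Answer: 1 44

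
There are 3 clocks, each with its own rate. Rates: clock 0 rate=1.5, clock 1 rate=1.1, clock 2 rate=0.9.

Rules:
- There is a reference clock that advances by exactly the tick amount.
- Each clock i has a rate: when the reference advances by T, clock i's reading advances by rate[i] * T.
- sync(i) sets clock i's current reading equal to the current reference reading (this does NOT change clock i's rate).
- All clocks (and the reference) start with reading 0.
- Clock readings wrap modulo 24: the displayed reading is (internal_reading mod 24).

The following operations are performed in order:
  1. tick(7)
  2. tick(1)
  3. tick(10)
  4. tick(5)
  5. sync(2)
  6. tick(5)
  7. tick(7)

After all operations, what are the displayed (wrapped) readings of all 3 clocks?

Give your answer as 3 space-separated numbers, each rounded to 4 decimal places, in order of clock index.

Answer: 4.5000 14.5000 9.8000

Derivation:
After op 1 tick(7): ref=7.0000 raw=[10.5000 7.7000 6.3000]
After op 2 tick(1): ref=8.0000 raw=[12.0000 8.8000 7.2000]
After op 3 tick(10): ref=18.0000 raw=[27.0000 19.8000 16.2000]
After op 4 tick(5): ref=23.0000 raw=[34.5000 25.3000 20.7000]
After op 5 sync(2): ref=23.0000 raw=[34.5000 25.3000 23.0000]
After op 6 tick(5): ref=28.0000 raw=[42.0000 30.8000 27.5000]
After op 7 tick(7): ref=35.0000 raw=[52.5000 38.5000 33.8000]
Wrap final raw readings (mod 24): 52.5000 mod 24 = 4.5000; 38.5000 mod 24 = 14.5000; 33.8000 mod 24 = 9.8000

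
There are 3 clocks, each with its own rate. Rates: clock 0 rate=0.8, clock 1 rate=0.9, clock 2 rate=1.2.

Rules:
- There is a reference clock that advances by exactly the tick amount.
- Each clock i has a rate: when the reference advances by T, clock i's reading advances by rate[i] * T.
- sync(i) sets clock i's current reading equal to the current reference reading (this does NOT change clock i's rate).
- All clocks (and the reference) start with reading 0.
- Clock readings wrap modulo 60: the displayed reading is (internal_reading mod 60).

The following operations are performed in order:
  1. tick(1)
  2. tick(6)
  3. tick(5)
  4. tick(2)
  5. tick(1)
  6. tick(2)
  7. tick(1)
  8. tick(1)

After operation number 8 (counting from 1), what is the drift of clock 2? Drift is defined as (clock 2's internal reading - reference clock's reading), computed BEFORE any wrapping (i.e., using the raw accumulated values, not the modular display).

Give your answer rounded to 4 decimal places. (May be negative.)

Answer: 3.8000

Derivation:
After op 1 tick(1): ref=1.0000 raw=[0.8000 0.9000 1.2000]
After op 2 tick(6): ref=7.0000 raw=[5.6000 6.3000 8.4000]
After op 3 tick(5): ref=12.0000 raw=[9.6000 10.8000 14.4000]
After op 4 tick(2): ref=14.0000 raw=[11.2000 12.6000 16.8000]
After op 5 tick(1): ref=15.0000 raw=[12.0000 13.5000 18.0000]
After op 6 tick(2): ref=17.0000 raw=[13.6000 15.3000 20.4000]
After op 7 tick(1): ref=18.0000 raw=[14.4000 16.2000 21.6000]
After op 8 tick(1): ref=19.0000 raw=[15.2000 17.1000 22.8000]
Drift of clock 2 after op 8: 22.8000 - 19.0000 = 3.8000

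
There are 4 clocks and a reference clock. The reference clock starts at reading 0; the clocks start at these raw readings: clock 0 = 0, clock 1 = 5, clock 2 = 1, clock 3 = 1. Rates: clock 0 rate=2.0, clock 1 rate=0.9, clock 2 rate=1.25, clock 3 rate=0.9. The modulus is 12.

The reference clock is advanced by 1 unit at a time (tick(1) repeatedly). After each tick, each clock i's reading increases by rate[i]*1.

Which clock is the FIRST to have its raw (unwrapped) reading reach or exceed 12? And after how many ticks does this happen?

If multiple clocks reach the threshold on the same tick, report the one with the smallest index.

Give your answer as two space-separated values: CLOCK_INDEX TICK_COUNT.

clock 0: start=0, rate=2.0, needs 12-0 = 12; ticks = ceil(12/2.0) = ceil(6.0000) = 6; reading at tick 6 = 0 + 2.0*6 = 12.0000
clock 1: start=5, rate=0.9, needs 12-5 = 7; ticks = ceil(7/0.9) = ceil(7.7778) = 8; reading at tick 8 = 5 + 0.9*8 = 12.2000
clock 2: start=1, rate=1.25, needs 12-1 = 11; ticks = ceil(11/1.25) = ceil(8.8000) = 9; reading at tick 9 = 1 + 1.25*9 = 12.2500
clock 3: start=1, rate=0.9, needs 12-1 = 11; ticks = ceil(11/0.9) = ceil(12.2222) = 13; reading at tick 13 = 1 + 0.9*13 = 12.7000
Minimum tick count = 6; winners = [0]; smallest index = 0

Answer: 0 6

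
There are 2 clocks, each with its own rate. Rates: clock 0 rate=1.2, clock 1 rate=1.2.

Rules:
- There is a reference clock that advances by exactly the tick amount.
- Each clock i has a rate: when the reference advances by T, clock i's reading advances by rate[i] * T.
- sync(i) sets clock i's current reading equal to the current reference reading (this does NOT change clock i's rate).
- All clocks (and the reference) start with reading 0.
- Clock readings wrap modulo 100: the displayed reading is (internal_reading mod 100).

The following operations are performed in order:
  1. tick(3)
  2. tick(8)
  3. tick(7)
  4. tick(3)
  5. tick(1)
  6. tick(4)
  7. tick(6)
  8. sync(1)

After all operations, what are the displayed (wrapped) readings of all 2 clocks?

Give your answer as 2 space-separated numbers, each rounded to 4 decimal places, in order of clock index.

After op 1 tick(3): ref=3.0000 raw=[3.6000 3.6000]
After op 2 tick(8): ref=11.0000 raw=[13.2000 13.2000]
After op 3 tick(7): ref=18.0000 raw=[21.6000 21.6000]
After op 4 tick(3): ref=21.0000 raw=[25.2000 25.2000]
After op 5 tick(1): ref=22.0000 raw=[26.4000 26.4000]
After op 6 tick(4): ref=26.0000 raw=[31.2000 31.2000]
After op 7 tick(6): ref=32.0000 raw=[38.4000 38.4000]
After op 8 sync(1): ref=32.0000 raw=[38.4000 32.0000]
Wrap final raw readings (mod 100): 38.4000 mod 100 = 38.4000; 32.0000 mod 100 = 32.0000

Answer: 38.4000 32.0000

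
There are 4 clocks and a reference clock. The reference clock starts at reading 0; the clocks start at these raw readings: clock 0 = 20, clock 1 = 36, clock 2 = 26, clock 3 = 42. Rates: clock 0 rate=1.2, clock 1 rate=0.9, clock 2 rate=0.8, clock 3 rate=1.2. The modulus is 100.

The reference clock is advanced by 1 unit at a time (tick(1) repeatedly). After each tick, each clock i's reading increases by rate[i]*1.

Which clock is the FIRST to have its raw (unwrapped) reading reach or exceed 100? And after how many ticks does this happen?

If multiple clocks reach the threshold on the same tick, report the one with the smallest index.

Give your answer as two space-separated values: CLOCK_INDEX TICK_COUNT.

Answer: 3 49

Derivation:
clock 0: start=20, rate=1.2, needs 100-20 = 80; ticks = ceil(80/1.2) = ceil(66.6667) = 67; reading at tick 67 = 20 + 1.2*67 = 100.4000
clock 1: start=36, rate=0.9, needs 100-36 = 64; ticks = ceil(64/0.9) = ceil(71.1111) = 72; reading at tick 72 = 36 + 0.9*72 = 100.8000
clock 2: start=26, rate=0.8, needs 100-26 = 74; ticks = ceil(74/0.8) = ceil(92.5000) = 93; reading at tick 93 = 26 + 0.8*93 = 100.4000
clock 3: start=42, rate=1.2, needs 100-42 = 58; ticks = ceil(58/1.2) = ceil(48.3333) = 49; reading at tick 49 = 42 + 1.2*49 = 100.8000
Minimum tick count = 49; winners = [3]; smallest index = 3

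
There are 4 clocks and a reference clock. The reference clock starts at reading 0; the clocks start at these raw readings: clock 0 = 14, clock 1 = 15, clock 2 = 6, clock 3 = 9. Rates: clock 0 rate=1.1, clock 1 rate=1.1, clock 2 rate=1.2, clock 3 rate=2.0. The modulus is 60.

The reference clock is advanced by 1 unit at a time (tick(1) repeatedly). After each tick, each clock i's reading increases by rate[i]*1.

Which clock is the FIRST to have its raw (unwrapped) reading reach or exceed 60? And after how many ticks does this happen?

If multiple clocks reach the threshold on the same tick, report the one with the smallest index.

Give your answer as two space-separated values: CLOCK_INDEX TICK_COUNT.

Answer: 3 26

Derivation:
clock 0: start=14, rate=1.1, needs 60-14 = 46; ticks = ceil(46/1.1) = ceil(41.8182) = 42; reading at tick 42 = 14 + 1.1*42 = 60.2000
clock 1: start=15, rate=1.1, needs 60-15 = 45; ticks = ceil(45/1.1) = ceil(40.9091) = 41; reading at tick 41 = 15 + 1.1*41 = 60.1000
clock 2: start=6, rate=1.2, needs 60-6 = 54; ticks = ceil(54/1.2) = ceil(45.0000) = 45; reading at tick 45 = 6 + 1.2*45 = 60.0000
clock 3: start=9, rate=2.0, needs 60-9 = 51; ticks = ceil(51/2.0) = ceil(25.5000) = 26; reading at tick 26 = 9 + 2.0*26 = 61.0000
Minimum tick count = 26; winners = [3]; smallest index = 3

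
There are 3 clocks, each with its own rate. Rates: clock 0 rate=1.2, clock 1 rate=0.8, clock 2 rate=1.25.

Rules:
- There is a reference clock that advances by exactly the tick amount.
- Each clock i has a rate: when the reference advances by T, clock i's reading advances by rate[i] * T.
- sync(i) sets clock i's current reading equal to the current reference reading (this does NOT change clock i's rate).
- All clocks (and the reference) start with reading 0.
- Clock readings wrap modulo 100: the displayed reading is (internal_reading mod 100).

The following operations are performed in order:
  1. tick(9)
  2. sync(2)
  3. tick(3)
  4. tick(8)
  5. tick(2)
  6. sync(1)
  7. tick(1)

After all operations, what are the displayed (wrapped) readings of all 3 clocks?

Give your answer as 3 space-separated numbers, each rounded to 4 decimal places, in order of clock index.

After op 1 tick(9): ref=9.0000 raw=[10.8000 7.2000 11.2500]
After op 2 sync(2): ref=9.0000 raw=[10.8000 7.2000 9.0000]
After op 3 tick(3): ref=12.0000 raw=[14.4000 9.6000 12.7500]
After op 4 tick(8): ref=20.0000 raw=[24.0000 16.0000 22.7500]
After op 5 tick(2): ref=22.0000 raw=[26.4000 17.6000 25.2500]
After op 6 sync(1): ref=22.0000 raw=[26.4000 22.0000 25.2500]
After op 7 tick(1): ref=23.0000 raw=[27.6000 22.8000 26.5000]
Wrap final raw readings (mod 100): 27.6000 mod 100 = 27.6000; 22.8000 mod 100 = 22.8000; 26.5000 mod 100 = 26.5000

Answer: 27.6000 22.8000 26.5000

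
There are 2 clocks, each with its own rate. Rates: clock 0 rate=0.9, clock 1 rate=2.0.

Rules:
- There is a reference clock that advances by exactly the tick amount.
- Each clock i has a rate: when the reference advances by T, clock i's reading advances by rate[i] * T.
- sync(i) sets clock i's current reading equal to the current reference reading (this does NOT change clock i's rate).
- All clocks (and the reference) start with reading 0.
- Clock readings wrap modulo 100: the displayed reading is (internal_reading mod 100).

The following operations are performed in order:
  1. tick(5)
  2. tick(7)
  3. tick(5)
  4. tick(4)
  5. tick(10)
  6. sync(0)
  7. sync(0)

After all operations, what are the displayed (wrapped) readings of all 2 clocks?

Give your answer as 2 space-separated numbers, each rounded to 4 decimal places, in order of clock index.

Answer: 31.0000 62.0000

Derivation:
After op 1 tick(5): ref=5.0000 raw=[4.5000 10.0000]
After op 2 tick(7): ref=12.0000 raw=[10.8000 24.0000]
After op 3 tick(5): ref=17.0000 raw=[15.3000 34.0000]
After op 4 tick(4): ref=21.0000 raw=[18.9000 42.0000]
After op 5 tick(10): ref=31.0000 raw=[27.9000 62.0000]
After op 6 sync(0): ref=31.0000 raw=[31.0000 62.0000]
After op 7 sync(0): ref=31.0000 raw=[31.0000 62.0000]
Wrap final raw readings (mod 100): 31.0000 mod 100 = 31.0000; 62.0000 mod 100 = 62.0000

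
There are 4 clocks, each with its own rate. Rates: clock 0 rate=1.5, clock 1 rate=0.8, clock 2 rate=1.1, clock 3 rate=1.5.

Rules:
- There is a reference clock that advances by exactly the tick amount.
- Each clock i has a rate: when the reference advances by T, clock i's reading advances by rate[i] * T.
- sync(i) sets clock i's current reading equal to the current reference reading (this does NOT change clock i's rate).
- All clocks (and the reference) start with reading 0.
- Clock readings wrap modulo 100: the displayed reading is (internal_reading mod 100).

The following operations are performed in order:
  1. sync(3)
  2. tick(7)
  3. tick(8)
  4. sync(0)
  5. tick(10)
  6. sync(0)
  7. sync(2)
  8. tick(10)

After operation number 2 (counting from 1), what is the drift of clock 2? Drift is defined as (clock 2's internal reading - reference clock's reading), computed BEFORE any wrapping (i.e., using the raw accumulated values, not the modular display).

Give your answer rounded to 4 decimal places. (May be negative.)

After op 1 sync(3): ref=0.0000 raw=[0.0000 0.0000 0.0000 0.0000]
After op 2 tick(7): ref=7.0000 raw=[10.5000 5.6000 7.7000 10.5000]
Drift of clock 2 after op 2: 7.7000 - 7.0000 = 0.7000

Answer: 0.7000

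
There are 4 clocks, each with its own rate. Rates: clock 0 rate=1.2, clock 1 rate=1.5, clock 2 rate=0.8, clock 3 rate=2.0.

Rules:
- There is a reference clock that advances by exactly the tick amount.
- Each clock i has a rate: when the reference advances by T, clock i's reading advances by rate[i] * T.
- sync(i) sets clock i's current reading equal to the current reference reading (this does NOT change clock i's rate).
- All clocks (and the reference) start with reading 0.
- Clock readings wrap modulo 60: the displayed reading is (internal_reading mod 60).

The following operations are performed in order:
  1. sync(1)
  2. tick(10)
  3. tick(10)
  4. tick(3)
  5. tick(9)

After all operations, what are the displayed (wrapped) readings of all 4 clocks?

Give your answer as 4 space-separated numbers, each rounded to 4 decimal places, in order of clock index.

After op 1 sync(1): ref=0.0000 raw=[0.0000 0.0000 0.0000 0.0000]
After op 2 tick(10): ref=10.0000 raw=[12.0000 15.0000 8.0000 20.0000]
After op 3 tick(10): ref=20.0000 raw=[24.0000 30.0000 16.0000 40.0000]
After op 4 tick(3): ref=23.0000 raw=[27.6000 34.5000 18.4000 46.0000]
After op 5 tick(9): ref=32.0000 raw=[38.4000 48.0000 25.6000 64.0000]
Wrap final raw readings (mod 60): 38.4000 mod 60 = 38.4000; 48.0000 mod 60 = 48.0000; 25.6000 mod 60 = 25.6000; 64.0000 mod 60 = 4.0000

Answer: 38.4000 48.0000 25.6000 4.0000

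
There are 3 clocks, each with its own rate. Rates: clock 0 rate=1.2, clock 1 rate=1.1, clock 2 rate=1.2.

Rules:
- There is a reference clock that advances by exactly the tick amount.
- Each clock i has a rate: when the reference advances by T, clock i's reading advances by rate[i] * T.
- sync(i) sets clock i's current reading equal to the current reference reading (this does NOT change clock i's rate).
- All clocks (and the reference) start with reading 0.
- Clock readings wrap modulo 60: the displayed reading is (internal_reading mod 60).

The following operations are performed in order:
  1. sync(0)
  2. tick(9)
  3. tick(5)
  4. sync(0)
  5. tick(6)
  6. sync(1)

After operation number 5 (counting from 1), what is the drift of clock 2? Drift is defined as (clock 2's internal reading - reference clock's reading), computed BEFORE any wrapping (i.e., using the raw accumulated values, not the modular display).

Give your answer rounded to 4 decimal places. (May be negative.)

After op 1 sync(0): ref=0.0000 raw=[0.0000 0.0000 0.0000]
After op 2 tick(9): ref=9.0000 raw=[10.8000 9.9000 10.8000]
After op 3 tick(5): ref=14.0000 raw=[16.8000 15.4000 16.8000]
After op 4 sync(0): ref=14.0000 raw=[14.0000 15.4000 16.8000]
After op 5 tick(6): ref=20.0000 raw=[21.2000 22.0000 24.0000]
Drift of clock 2 after op 5: 24.0000 - 20.0000 = 4.0000

Answer: 4.0000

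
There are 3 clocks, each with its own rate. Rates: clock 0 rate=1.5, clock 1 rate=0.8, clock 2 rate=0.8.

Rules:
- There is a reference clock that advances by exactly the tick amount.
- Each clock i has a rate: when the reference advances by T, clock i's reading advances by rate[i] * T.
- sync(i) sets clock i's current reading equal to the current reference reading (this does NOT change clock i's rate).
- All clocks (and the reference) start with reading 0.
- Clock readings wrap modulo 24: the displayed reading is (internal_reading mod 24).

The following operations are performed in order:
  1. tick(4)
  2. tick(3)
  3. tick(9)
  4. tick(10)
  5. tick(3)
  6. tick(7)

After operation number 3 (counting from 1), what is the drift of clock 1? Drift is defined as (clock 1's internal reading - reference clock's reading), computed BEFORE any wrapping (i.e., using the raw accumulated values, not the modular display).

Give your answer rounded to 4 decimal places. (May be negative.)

Answer: -3.2000

Derivation:
After op 1 tick(4): ref=4.0000 raw=[6.0000 3.2000 3.2000]
After op 2 tick(3): ref=7.0000 raw=[10.5000 5.6000 5.6000]
After op 3 tick(9): ref=16.0000 raw=[24.0000 12.8000 12.8000]
Drift of clock 1 after op 3: 12.8000 - 16.0000 = -3.2000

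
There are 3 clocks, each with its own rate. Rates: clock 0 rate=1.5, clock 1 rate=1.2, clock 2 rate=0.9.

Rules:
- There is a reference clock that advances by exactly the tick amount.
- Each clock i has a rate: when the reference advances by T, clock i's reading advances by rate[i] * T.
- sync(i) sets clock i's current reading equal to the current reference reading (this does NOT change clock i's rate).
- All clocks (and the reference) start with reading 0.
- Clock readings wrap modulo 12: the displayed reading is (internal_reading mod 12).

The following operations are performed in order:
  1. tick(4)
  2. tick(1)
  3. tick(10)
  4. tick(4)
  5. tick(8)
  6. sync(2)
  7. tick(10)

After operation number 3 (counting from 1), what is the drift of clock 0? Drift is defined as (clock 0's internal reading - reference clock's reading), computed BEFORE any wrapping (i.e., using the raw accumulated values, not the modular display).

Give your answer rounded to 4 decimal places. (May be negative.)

Answer: 7.5000

Derivation:
After op 1 tick(4): ref=4.0000 raw=[6.0000 4.8000 3.6000]
After op 2 tick(1): ref=5.0000 raw=[7.5000 6.0000 4.5000]
After op 3 tick(10): ref=15.0000 raw=[22.5000 18.0000 13.5000]
Drift of clock 0 after op 3: 22.5000 - 15.0000 = 7.5000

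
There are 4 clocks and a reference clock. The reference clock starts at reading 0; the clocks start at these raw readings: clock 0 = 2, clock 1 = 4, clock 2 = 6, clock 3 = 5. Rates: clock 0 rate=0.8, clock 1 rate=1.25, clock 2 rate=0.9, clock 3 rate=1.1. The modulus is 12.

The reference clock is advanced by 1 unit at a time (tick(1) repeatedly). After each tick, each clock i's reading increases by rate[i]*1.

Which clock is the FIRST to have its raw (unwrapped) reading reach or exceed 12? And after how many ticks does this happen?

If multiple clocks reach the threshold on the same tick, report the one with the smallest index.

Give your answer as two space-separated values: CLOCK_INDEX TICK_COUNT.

Answer: 1 7

Derivation:
clock 0: start=2, rate=0.8, needs 12-2 = 10; ticks = ceil(10/0.8) = ceil(12.5000) = 13; reading at tick 13 = 2 + 0.8*13 = 12.4000
clock 1: start=4, rate=1.25, needs 12-4 = 8; ticks = ceil(8/1.25) = ceil(6.4000) = 7; reading at tick 7 = 4 + 1.25*7 = 12.7500
clock 2: start=6, rate=0.9, needs 12-6 = 6; ticks = ceil(6/0.9) = ceil(6.6667) = 7; reading at tick 7 = 6 + 0.9*7 = 12.3000
clock 3: start=5, rate=1.1, needs 12-5 = 7; ticks = ceil(7/1.1) = ceil(6.3636) = 7; reading at tick 7 = 5 + 1.1*7 = 12.7000
Minimum tick count = 7; winners = [1, 2, 3]; smallest index = 1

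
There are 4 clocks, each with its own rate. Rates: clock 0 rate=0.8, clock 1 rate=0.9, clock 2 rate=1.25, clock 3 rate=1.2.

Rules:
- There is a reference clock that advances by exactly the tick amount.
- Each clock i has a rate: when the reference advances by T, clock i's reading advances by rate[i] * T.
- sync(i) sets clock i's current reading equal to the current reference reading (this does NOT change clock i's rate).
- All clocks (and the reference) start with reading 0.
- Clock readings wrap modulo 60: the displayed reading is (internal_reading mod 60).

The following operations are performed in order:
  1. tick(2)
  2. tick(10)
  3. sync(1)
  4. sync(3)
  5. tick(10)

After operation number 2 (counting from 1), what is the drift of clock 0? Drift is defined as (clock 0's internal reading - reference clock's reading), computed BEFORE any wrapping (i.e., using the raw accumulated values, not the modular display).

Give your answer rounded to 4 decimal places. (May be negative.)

After op 1 tick(2): ref=2.0000 raw=[1.6000 1.8000 2.5000 2.4000]
After op 2 tick(10): ref=12.0000 raw=[9.6000 10.8000 15.0000 14.4000]
Drift of clock 0 after op 2: 9.6000 - 12.0000 = -2.4000

Answer: -2.4000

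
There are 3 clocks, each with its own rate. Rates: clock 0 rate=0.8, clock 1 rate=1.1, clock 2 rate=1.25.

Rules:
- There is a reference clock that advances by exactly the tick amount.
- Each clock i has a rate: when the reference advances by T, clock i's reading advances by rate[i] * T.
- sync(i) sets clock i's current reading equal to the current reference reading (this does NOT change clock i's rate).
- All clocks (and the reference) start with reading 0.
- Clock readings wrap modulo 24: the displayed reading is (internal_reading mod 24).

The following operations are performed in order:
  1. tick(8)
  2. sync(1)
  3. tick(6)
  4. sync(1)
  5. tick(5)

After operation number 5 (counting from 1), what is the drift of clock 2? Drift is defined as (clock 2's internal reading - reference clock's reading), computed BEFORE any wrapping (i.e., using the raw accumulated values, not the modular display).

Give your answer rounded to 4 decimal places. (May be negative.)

Answer: 4.7500

Derivation:
After op 1 tick(8): ref=8.0000 raw=[6.4000 8.8000 10.0000]
After op 2 sync(1): ref=8.0000 raw=[6.4000 8.0000 10.0000]
After op 3 tick(6): ref=14.0000 raw=[11.2000 14.6000 17.5000]
After op 4 sync(1): ref=14.0000 raw=[11.2000 14.0000 17.5000]
After op 5 tick(5): ref=19.0000 raw=[15.2000 19.5000 23.7500]
Drift of clock 2 after op 5: 23.7500 - 19.0000 = 4.7500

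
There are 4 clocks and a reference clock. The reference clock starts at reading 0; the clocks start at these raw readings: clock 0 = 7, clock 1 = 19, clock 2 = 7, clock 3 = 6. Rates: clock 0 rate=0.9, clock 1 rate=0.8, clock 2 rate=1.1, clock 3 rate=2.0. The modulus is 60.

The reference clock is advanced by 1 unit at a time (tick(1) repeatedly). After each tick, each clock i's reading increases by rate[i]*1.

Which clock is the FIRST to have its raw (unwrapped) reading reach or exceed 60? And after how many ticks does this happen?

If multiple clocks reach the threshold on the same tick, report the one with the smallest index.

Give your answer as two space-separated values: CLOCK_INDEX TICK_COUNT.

clock 0: start=7, rate=0.9, needs 60-7 = 53; ticks = ceil(53/0.9) = ceil(58.8889) = 59; reading at tick 59 = 7 + 0.9*59 = 60.1000
clock 1: start=19, rate=0.8, needs 60-19 = 41; ticks = ceil(41/0.8) = ceil(51.2500) = 52; reading at tick 52 = 19 + 0.8*52 = 60.6000
clock 2: start=7, rate=1.1, needs 60-7 = 53; ticks = ceil(53/1.1) = ceil(48.1818) = 49; reading at tick 49 = 7 + 1.1*49 = 60.9000
clock 3: start=6, rate=2.0, needs 60-6 = 54; ticks = ceil(54/2.0) = ceil(27.0000) = 27; reading at tick 27 = 6 + 2.0*27 = 60.0000
Minimum tick count = 27; winners = [3]; smallest index = 3

Answer: 3 27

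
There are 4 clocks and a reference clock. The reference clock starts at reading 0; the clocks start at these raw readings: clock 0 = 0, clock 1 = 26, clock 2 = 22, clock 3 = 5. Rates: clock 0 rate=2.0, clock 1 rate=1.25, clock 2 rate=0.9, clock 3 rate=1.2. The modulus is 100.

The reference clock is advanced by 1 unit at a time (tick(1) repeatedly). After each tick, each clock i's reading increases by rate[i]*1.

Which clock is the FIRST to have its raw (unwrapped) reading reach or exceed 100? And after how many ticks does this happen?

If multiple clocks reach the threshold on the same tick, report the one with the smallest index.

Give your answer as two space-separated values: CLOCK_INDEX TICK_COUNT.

clock 0: start=0, rate=2.0, needs 100-0 = 100; ticks = ceil(100/2.0) = ceil(50.0000) = 50; reading at tick 50 = 0 + 2.0*50 = 100.0000
clock 1: start=26, rate=1.25, needs 100-26 = 74; ticks = ceil(74/1.25) = ceil(59.2000) = 60; reading at tick 60 = 26 + 1.25*60 = 101.0000
clock 2: start=22, rate=0.9, needs 100-22 = 78; ticks = ceil(78/0.9) = ceil(86.6667) = 87; reading at tick 87 = 22 + 0.9*87 = 100.3000
clock 3: start=5, rate=1.2, needs 100-5 = 95; ticks = ceil(95/1.2) = ceil(79.1667) = 80; reading at tick 80 = 5 + 1.2*80 = 101.0000
Minimum tick count = 50; winners = [0]; smallest index = 0

Answer: 0 50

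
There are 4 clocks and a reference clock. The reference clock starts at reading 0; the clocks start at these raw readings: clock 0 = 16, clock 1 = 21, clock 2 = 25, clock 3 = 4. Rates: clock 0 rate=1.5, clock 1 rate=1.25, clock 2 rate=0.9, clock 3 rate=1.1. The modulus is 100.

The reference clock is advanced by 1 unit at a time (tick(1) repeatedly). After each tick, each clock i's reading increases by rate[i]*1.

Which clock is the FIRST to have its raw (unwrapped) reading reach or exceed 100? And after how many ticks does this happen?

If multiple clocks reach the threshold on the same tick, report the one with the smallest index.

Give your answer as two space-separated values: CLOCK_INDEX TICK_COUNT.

clock 0: start=16, rate=1.5, needs 100-16 = 84; ticks = ceil(84/1.5) = ceil(56.0000) = 56; reading at tick 56 = 16 + 1.5*56 = 100.0000
clock 1: start=21, rate=1.25, needs 100-21 = 79; ticks = ceil(79/1.25) = ceil(63.2000) = 64; reading at tick 64 = 21 + 1.25*64 = 101.0000
clock 2: start=25, rate=0.9, needs 100-25 = 75; ticks = ceil(75/0.9) = ceil(83.3333) = 84; reading at tick 84 = 25 + 0.9*84 = 100.6000
clock 3: start=4, rate=1.1, needs 100-4 = 96; ticks = ceil(96/1.1) = ceil(87.2727) = 88; reading at tick 88 = 4 + 1.1*88 = 100.8000
Minimum tick count = 56; winners = [0]; smallest index = 0

Answer: 0 56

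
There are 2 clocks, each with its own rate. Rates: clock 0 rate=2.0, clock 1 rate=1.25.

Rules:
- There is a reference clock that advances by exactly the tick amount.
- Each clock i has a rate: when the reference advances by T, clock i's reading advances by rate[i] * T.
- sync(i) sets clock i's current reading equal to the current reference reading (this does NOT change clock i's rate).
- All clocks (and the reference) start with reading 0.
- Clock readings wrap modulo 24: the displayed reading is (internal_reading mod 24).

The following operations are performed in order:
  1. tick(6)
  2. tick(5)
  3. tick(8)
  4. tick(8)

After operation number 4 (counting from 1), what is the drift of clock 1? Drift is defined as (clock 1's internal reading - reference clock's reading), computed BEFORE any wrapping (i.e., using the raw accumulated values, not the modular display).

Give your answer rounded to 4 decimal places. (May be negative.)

Answer: 6.7500

Derivation:
After op 1 tick(6): ref=6.0000 raw=[12.0000 7.5000]
After op 2 tick(5): ref=11.0000 raw=[22.0000 13.7500]
After op 3 tick(8): ref=19.0000 raw=[38.0000 23.7500]
After op 4 tick(8): ref=27.0000 raw=[54.0000 33.7500]
Drift of clock 1 after op 4: 33.7500 - 27.0000 = 6.7500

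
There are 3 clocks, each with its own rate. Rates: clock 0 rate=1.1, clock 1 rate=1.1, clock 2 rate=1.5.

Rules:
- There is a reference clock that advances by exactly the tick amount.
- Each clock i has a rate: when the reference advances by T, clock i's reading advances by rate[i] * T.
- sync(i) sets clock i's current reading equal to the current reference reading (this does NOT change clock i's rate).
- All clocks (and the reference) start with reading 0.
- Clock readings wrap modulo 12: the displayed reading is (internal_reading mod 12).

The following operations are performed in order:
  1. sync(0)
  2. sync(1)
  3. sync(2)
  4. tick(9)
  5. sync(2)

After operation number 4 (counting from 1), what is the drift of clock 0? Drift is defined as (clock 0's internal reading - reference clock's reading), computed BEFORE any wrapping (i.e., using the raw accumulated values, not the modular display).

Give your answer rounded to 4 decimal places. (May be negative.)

Answer: 0.9000

Derivation:
After op 1 sync(0): ref=0.0000 raw=[0.0000 0.0000 0.0000]
After op 2 sync(1): ref=0.0000 raw=[0.0000 0.0000 0.0000]
After op 3 sync(2): ref=0.0000 raw=[0.0000 0.0000 0.0000]
After op 4 tick(9): ref=9.0000 raw=[9.9000 9.9000 13.5000]
Drift of clock 0 after op 4: 9.9000 - 9.0000 = 0.9000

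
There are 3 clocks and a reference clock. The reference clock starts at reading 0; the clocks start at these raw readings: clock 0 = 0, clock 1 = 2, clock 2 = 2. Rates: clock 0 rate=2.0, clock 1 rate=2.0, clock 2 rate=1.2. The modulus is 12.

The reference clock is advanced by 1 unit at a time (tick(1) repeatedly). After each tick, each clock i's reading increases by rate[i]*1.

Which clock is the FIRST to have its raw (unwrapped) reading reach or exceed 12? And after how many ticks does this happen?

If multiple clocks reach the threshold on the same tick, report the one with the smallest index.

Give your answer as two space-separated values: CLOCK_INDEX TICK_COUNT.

clock 0: start=0, rate=2.0, needs 12-0 = 12; ticks = ceil(12/2.0) = ceil(6.0000) = 6; reading at tick 6 = 0 + 2.0*6 = 12.0000
clock 1: start=2, rate=2.0, needs 12-2 = 10; ticks = ceil(10/2.0) = ceil(5.0000) = 5; reading at tick 5 = 2 + 2.0*5 = 12.0000
clock 2: start=2, rate=1.2, needs 12-2 = 10; ticks = ceil(10/1.2) = ceil(8.3333) = 9; reading at tick 9 = 2 + 1.2*9 = 12.8000
Minimum tick count = 5; winners = [1]; smallest index = 1

Answer: 1 5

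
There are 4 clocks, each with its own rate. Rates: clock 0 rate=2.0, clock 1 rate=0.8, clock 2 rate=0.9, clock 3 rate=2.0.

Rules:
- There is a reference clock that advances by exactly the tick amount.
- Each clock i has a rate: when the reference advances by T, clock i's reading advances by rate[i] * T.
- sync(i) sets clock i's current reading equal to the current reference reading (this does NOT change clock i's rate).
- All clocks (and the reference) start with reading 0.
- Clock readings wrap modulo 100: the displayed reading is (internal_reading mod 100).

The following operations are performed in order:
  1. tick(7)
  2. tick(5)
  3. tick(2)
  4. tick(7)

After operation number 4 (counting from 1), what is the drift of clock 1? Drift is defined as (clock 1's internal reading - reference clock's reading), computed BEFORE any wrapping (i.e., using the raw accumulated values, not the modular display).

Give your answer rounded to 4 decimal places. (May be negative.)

Answer: -4.2000

Derivation:
After op 1 tick(7): ref=7.0000 raw=[14.0000 5.6000 6.3000 14.0000]
After op 2 tick(5): ref=12.0000 raw=[24.0000 9.6000 10.8000 24.0000]
After op 3 tick(2): ref=14.0000 raw=[28.0000 11.2000 12.6000 28.0000]
After op 4 tick(7): ref=21.0000 raw=[42.0000 16.8000 18.9000 42.0000]
Drift of clock 1 after op 4: 16.8000 - 21.0000 = -4.2000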